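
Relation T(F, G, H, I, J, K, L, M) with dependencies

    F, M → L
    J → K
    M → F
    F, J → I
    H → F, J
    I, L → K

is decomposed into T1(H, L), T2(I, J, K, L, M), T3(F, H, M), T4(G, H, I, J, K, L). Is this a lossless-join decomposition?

No

Chase test. Columns are F, G, H, I, J, K, L, M; row i has aⱼ where attribute j ∈ Ti, else bᵢⱼ.
Initial tableau (one row per fragment):
  row 1: b11 b12 a3 b14 b15 b16 a7 b18
  row 2: b21 b22 b23 a4 a5 a6 a7 a8
  row 3: a1 b32 a3 b34 b35 b36 b37 a8
  row 4: b41 a2 a3 a4 a5 a6 a7 b48
Rows 2 and 3 agree on M; apply M→F and equate their F entries.
Rows 1 and 3 agree on H; apply H→F, J and equate their F, J entries.
Rows 1 and 4 agree on H; apply H→F, J and equate their F, J entries.
Rows 2 and 3 agree on F, M; apply F, M→L and equate their L entries.
Rows 1 and 2 agree on J; apply J→K and equate their K entries.
Rows 1 and 3 agree on J; apply J→K and equate their K entries.
Rows 1 and 2 agree on F, J; apply F, J→I and equate their I entries.
Rows 1 and 3 agree on F, J; apply F, J→I and equate their I entries.
No row becomes fully distinguished — the join is lossy.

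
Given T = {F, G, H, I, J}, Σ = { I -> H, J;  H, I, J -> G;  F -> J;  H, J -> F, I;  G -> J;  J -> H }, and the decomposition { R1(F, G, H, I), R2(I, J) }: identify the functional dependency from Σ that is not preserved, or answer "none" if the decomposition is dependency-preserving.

none

I → H, J: restricted closure across fragments reaches H, J.
H, I, J → G: restricted closure across fragments reaches G.
F → J: restricted closure across fragments reaches J.
H, J → F, I: restricted closure across fragments reaches F, I.
G → J: restricted closure across fragments reaches J.
J → H: restricted closure across fragments reaches H.
Every dependency is enforceable on the fragments, so the decomposition is dependency-preserving.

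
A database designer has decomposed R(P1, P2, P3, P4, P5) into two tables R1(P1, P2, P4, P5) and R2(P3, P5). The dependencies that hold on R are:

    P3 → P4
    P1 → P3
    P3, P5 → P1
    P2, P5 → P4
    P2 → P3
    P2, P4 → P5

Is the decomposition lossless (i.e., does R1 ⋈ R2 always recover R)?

Common attributes: R1 ∩ R2 = {P5}.
No dependency enlarges {P5}, so (P5)⁺ = {P5}.
The closure contains neither all of R1 = {P1, P2, P4, P5} nor all of R2 = {P3, P5}, so the common attributes are not a superkey of either fragment. The join is lossy.

No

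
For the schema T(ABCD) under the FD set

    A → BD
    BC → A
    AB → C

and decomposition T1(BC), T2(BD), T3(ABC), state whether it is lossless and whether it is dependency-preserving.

lossy and not dependency-preserving

Lossless test (chase): Rows 1 and 3 agree on BC; apply BC→A and equate their A entries. Rows 1 and 3 agree on A; apply A→BD and equate their BD entries. No row becomes fully distinguished — the join is lossy.
Dependency preservation: the restricted closure of {A} across the fragments never reaches {BD}, so A → BD cannot be enforced without a join — not preserved.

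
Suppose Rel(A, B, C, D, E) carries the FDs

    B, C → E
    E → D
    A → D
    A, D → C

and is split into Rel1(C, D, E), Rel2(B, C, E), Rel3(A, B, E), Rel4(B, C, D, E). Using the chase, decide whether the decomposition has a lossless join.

No

Chase test. Columns are A, B, C, D, E; row i has aⱼ where attribute j ∈ Reli, else bᵢⱼ.
Initial tableau (one row per fragment):
  row 1: b11 b12 a3 a4 a5
  row 2: b21 a2 a3 b24 a5
  row 3: a1 a2 b33 b34 a5
  row 4: b41 a2 a3 a4 a5
Rows 1 and 2 agree on E; apply E→D and equate their D entries.
Rows 1 and 3 agree on E; apply E→D and equate their D entries.
No row becomes fully distinguished — the join is lossy.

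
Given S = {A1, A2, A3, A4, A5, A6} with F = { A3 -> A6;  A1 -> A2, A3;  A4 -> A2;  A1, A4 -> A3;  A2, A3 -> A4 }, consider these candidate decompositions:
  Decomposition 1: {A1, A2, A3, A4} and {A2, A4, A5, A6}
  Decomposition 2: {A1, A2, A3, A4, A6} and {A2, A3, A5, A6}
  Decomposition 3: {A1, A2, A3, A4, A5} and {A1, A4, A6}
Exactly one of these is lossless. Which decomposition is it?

Decomposition 3

Decomposition 1: common = {A2, A4}, closure = {A2, A4} → lossy.
Decomposition 2: common = {A2, A3, A6}, closure = {A2, A3, A4, A6} → lossy.
Decomposition 3: common = {A1, A4}, closure = {A1, A2, A3, A4, A6} → lossless.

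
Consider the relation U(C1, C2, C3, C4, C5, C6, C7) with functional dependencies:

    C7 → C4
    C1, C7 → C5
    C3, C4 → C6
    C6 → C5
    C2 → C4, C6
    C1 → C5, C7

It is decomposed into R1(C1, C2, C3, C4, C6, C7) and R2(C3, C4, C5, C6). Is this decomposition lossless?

Yes

Common attributes: R1 ∩ R2 = {C3, C4, C6}.
Closure of {C3, C4, C6}: C6 → C5 applies, adding C5. So (C3, C4, C6)⁺ = {C3, C4, C5, C6}.
This closure contains every attribute of R2, so R1 ∩ R2 → R2. The join is lossless.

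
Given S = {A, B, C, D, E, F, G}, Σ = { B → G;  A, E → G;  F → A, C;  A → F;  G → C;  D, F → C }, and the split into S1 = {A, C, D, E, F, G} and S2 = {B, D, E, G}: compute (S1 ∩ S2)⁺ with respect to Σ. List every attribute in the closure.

C, D, E, G

S1 ∩ S2 = {D, E, G}.
G → C applies, adding C
Closure: {C, D, E, G}.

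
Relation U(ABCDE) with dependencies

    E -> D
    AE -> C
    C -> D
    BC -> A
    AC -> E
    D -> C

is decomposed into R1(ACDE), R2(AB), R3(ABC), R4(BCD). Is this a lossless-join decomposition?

Chase test. Columns are ABCDE; row i has aⱼ where attribute j ∈ Ri, else bᵢⱼ.
Initial tableau (one row per fragment):
  row 1: a1 b12 a3 a4 a5
  row 2: a1 a2 b23 b24 b25
  row 3: a1 a2 a3 b34 b35
  row 4: b41 a2 a3 a4 b45
Rows 1 and 3 agree on C; apply C→D and equate their D entries.
Rows 3 and 4 agree on BC; apply BC→A and equate their A entries.
Rows 1 and 3 agree on AC; apply AC→E and equate their E entries.
Rows 1 and 4 agree on AC; apply AC→E and equate their E entries.
Row 3 is now all distinguished symbols — the join is lossless.

Yes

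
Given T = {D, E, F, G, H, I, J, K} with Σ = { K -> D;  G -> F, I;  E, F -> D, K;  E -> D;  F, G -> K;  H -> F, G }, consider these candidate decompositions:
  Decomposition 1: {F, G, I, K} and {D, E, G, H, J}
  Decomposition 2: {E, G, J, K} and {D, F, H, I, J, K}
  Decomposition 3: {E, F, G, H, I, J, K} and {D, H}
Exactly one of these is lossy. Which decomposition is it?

Decomposition 2

Decomposition 1: common = {G}, closure = {D, F, G, I, K} → lossless.
Decomposition 2: common = {J, K}, closure = {D, J, K} → lossy.
Decomposition 3: common = {H}, closure = {D, F, G, H, I, K} → lossless.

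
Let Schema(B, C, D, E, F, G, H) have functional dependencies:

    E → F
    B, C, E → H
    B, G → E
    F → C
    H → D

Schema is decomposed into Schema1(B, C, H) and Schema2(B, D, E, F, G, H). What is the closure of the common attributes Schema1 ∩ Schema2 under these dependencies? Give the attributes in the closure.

Schema1 ∩ Schema2 = {B, H}.
H → D applies, adding D
Closure: {B, D, H}.

B, D, H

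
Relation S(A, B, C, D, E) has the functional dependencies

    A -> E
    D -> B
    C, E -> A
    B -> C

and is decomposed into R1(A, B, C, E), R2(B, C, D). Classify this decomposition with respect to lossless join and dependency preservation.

Lossless test: (B, C)⁺ = {B, C}, which is a superkey of neither fragment — lossy.
Dependency preservation: every FD's attributes lie within a single fragment, so each can be enforced locally — preserved.

lossy but dependency-preserving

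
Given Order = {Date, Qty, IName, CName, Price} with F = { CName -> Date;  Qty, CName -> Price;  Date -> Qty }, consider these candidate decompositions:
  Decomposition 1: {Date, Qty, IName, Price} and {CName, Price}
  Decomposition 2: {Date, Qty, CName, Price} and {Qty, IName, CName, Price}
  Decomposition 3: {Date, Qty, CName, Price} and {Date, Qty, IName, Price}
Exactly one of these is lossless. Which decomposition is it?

Decomposition 1: common = {Price}, closure = {Price} → lossy.
Decomposition 2: common = {Qty, CName, Price}, closure = {Date, Qty, CName, Price} → lossless.
Decomposition 3: common = {Date, Qty, Price}, closure = {Date, Qty, Price} → lossy.

Decomposition 2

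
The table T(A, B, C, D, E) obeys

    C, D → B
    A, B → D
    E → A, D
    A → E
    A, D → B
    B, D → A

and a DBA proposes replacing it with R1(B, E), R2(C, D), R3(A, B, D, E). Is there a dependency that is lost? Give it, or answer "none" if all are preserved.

Check C, D → B: no single fragment contains all of {B, C, D}, and the restricted closure of {C, D} across the fragments never reaches {B}.
A, B → D is preserved.
E → A, D is preserved.
A → E is preserved.
A, D → B is preserved.
B, D → A is preserved.

C, D → B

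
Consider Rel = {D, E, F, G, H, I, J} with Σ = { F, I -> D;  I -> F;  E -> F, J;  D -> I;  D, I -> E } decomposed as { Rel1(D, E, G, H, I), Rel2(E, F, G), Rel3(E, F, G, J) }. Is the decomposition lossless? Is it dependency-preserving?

Lossless test (chase): Rows 1 and 2 agree on E; apply E→F, J and equate their F, J entries. Rows 1 and 3 agree on E; apply E→F, J and equate their F, J entries. Row 1 is now all distinguished symbols — the join is lossless.
Dependency preservation: F, I → D; I → F are not contained in any single fragment, but the restricted closure of each left-hand side across the fragments still reaches the right-hand side; the remaining FDs each lie inside some fragment. All dependencies are preserved.

lossless and dependency-preserving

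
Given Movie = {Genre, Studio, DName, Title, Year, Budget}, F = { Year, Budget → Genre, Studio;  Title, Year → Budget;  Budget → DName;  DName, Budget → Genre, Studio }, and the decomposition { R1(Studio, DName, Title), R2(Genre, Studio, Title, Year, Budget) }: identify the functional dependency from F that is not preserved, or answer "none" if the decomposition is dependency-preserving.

Budget → DName

Check Budget → DName: no single fragment contains all of {DName, Budget}, and the restricted closure of {Budget} across the fragments never reaches {DName}.
Year, Budget → Genre, Studio is preserved.
Title, Year → Budget is preserved.
DName, Budget → Genre, Studio is preserved.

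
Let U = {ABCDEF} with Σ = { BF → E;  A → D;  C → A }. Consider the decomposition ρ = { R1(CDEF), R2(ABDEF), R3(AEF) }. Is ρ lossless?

Chase test. Columns are ABCDEF; row i has aⱼ where attribute j ∈ Ri, else bᵢⱼ.
Initial tableau (one row per fragment):
  row 1: b11 b12 a3 a4 a5 a6
  row 2: a1 a2 b23 a4 a5 a6
  row 3: a1 b32 b33 b34 a5 a6
Rows 2 and 3 agree on A; apply A→D and equate their D entries.
No row becomes fully distinguished — the join is lossy.

No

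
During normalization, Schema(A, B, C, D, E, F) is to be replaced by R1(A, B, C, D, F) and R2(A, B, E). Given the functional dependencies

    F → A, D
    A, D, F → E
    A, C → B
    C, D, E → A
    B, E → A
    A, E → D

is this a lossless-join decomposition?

Common attributes: R1 ∩ R2 = {A, B}.
No dependency enlarges {A, B}, so (A, B)⁺ = {A, B}.
The closure contains neither all of R1 = {A, B, C, D, F} nor all of R2 = {A, B, E}, so the common attributes are not a superkey of either fragment. The join is lossy.

No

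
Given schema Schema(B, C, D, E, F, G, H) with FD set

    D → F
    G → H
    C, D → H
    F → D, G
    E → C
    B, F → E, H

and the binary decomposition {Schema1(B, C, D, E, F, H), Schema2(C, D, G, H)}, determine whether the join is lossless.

Yes

Common attributes: Schema1 ∩ Schema2 = {C, D, H}.
Closure of {C, D, H}: D → F applies, adding F; F → D, G applies, adding G. So (C, D, H)⁺ = {C, D, F, G, H}.
This closure contains every attribute of Schema2, so Schema1 ∩ Schema2 → Schema2. The join is lossless.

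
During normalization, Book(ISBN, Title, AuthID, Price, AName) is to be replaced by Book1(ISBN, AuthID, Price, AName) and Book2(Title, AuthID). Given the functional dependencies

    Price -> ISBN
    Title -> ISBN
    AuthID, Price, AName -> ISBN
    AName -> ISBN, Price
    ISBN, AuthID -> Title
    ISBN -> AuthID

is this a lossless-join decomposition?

Common attributes: Book1 ∩ Book2 = {AuthID}.
No dependency enlarges {AuthID}, so (AuthID)⁺ = {AuthID}.
The closure contains neither all of Book1 = {ISBN, AuthID, Price, AName} nor all of Book2 = {Title, AuthID}, so the common attributes are not a superkey of either fragment. The join is lossy.

No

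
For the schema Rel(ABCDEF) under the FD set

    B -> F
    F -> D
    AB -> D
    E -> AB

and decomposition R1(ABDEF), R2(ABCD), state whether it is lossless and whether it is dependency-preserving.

lossy but dependency-preserving

Lossless test: (ABD)⁺ = {ABDF}, which is a superkey of neither fragment — lossy.
Dependency preservation: every FD's attributes lie within a single fragment, so each can be enforced locally — preserved.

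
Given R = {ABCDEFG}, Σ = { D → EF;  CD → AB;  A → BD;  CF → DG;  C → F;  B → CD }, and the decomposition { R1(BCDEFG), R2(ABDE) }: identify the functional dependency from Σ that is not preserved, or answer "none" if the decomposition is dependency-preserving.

D → EF lies within R1.
CD → AB: restricted closure across fragments reaches AB.
A → BD lies within R2.
CF → DG lies within R1.
C → F lies within R1.
B → CD lies within R1.
Every dependency is enforceable on the fragments, so the decomposition is dependency-preserving.

none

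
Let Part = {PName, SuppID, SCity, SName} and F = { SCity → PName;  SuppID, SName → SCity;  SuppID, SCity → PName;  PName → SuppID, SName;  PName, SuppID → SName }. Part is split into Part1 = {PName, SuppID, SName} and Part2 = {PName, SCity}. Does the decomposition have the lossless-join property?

Common attributes: Part1 ∩ Part2 = {PName}.
Closure of {PName}: PName → SuppID, SName applies, adding SuppID, SName; SuppID, SName → SCity applies, adding SCity. So (PName)⁺ = {PName, SuppID, SCity, SName}.
This closure contains every attribute of Part1, so Part1 ∩ Part2 → Part1. The join is lossless.

Yes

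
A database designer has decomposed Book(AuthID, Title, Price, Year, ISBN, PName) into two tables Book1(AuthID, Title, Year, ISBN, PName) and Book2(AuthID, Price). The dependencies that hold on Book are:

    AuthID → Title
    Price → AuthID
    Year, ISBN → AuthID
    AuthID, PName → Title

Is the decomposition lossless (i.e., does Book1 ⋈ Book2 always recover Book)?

No

Common attributes: Book1 ∩ Book2 = {AuthID}.
Closure of {AuthID}: AuthID → Title applies, adding Title. So (AuthID)⁺ = {AuthID, Title}.
The closure contains neither all of Book1 = {AuthID, Title, Year, ISBN, PName} nor all of Book2 = {AuthID, Price}, so the common attributes are not a superkey of either fragment. The join is lossy.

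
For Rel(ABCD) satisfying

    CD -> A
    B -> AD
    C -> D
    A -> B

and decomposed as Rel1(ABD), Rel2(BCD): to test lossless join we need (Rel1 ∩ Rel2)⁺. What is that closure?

ABD

Rel1 ∩ Rel2 = {BD}.
B → AD applies, adding A
Closure: {ABD}.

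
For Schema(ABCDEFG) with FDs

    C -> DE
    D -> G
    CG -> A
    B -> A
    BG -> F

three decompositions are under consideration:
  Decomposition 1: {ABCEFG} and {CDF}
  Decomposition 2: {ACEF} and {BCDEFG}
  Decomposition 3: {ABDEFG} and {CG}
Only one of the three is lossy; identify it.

Decomposition 1: common = {CF}, closure = {ACDEFG} → lossless.
Decomposition 2: common = {CEF}, closure = {ACDEFG} → lossless.
Decomposition 3: common = {G}, closure = {G} → lossy.

Decomposition 3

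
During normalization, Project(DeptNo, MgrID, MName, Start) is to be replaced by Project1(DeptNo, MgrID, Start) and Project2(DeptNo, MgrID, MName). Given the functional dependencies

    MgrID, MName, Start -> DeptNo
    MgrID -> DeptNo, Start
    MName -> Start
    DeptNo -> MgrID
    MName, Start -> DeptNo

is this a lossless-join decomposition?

Common attributes: Project1 ∩ Project2 = {DeptNo, MgrID}.
Closure of {DeptNo, MgrID}: MgrID → DeptNo, Start applies, adding Start. So (DeptNo, MgrID)⁺ = {DeptNo, MgrID, Start}.
This closure contains every attribute of Project1, so Project1 ∩ Project2 → Project1. The join is lossless.

Yes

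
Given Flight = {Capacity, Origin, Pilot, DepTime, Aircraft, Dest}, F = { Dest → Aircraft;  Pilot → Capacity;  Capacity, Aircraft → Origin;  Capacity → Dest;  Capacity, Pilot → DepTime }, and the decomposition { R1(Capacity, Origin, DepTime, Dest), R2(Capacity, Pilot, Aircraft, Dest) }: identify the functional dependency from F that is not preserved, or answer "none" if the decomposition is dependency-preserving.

Capacity, Pilot → DepTime

Check Capacity, Pilot → DepTime: no single fragment contains all of {Capacity, Pilot, DepTime}, and the restricted closure of {Capacity, Pilot} across the fragments never reaches {DepTime}.
Dest → Aircraft is preserved.
Pilot → Capacity is preserved.
Capacity, Aircraft → Origin is preserved.
Capacity → Dest is preserved.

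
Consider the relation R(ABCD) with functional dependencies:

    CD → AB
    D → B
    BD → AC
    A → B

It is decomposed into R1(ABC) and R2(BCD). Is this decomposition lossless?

No

Common attributes: R1 ∩ R2 = {BC}.
No dependency enlarges {BC}, so (BC)⁺ = {BC}.
The closure contains neither all of R1 = {ABC} nor all of R2 = {BCD}, so the common attributes are not a superkey of either fragment. The join is lossy.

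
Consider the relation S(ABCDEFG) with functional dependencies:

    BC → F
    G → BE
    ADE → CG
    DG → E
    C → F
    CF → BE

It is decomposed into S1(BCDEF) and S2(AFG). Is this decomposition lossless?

No

Common attributes: S1 ∩ S2 = {F}.
No dependency enlarges {F}, so (F)⁺ = {F}.
The closure contains neither all of S1 = {BCDEF} nor all of S2 = {AFG}, so the common attributes are not a superkey of either fragment. The join is lossy.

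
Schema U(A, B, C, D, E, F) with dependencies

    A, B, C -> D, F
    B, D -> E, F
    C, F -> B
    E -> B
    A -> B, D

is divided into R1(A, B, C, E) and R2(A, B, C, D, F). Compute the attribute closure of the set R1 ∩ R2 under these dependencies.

R1 ∩ R2 = {A, B, C}.
A, B, C → D, F applies, adding D, F
B, D → E, F applies, adding E
Closure: {A, B, C, D, E, F}.

A, B, C, D, E, F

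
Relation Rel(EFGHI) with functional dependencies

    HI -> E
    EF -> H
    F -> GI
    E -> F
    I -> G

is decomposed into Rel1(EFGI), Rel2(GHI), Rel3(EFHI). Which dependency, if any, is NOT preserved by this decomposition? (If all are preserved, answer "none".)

none

HI → E lies within Rel3.
EF → H lies within Rel3.
F → GI lies within Rel1.
E → F lies within Rel1.
I → G lies within Rel1.
Every dependency is enforceable on the fragments, so the decomposition is dependency-preserving.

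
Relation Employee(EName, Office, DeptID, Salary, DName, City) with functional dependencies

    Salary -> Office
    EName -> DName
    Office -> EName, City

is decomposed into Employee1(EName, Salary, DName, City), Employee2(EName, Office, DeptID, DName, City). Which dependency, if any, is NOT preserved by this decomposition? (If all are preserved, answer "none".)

Salary -> Office

Check Salary → Office: no single fragment contains all of {Office, Salary}, and the restricted closure of {Salary} across the fragments never reaches {Office}.
EName → DName is preserved.
Office → EName, City is preserved.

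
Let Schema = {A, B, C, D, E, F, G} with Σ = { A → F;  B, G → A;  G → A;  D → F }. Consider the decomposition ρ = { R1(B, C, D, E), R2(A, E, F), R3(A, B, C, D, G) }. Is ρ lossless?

No

Chase test. Columns are A, B, C, D, E, F, G; row i has aⱼ where attribute j ∈ Ri, else bᵢⱼ.
Initial tableau (one row per fragment):
  row 1: b11 a2 a3 a4 a5 b16 b17
  row 2: a1 b22 b23 b24 a5 a6 b27
  row 3: a1 a2 a3 a4 b35 b36 a7
Rows 2 and 3 agree on A; apply A→F and equate their F entries.
Rows 1 and 3 agree on D; apply D→F and equate their F entries.
No row becomes fully distinguished — the join is lossy.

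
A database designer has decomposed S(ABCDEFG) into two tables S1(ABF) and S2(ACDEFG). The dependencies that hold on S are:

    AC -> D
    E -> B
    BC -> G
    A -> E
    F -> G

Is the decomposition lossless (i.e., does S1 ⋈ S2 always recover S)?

Common attributes: S1 ∩ S2 = {AF}.
Closure of {AF}: A → E applies, adding E; F → G applies, adding G; E → B applies, adding B. So (AF)⁺ = {ABEFG}.
This closure contains every attribute of S1, so S1 ∩ S2 → S1. The join is lossless.

Yes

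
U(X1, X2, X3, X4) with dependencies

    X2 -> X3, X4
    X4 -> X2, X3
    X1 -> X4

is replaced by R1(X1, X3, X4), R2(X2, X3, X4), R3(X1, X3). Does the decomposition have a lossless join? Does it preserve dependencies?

lossless and dependency-preserving

Lossless test (chase): Rows 1 and 2 agree on X4; apply X4→X2, X3 and equate their X2, X3 entries. Rows 1 and 3 agree on X1; apply X1→X4 and equate their X4 entries. Rows 1 and 3 agree on X4; apply X4→X2, X3 and equate their X2, X3 entries. Row 1 is now all distinguished symbols — the join is lossless.
Dependency preservation: every FD's attributes lie within a single fragment, so each can be enforced locally — preserved.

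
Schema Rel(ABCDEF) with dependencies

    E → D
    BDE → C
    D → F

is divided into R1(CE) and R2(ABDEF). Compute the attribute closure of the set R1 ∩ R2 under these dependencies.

R1 ∩ R2 = {E}.
E → D applies, adding D
D → F applies, adding F
Closure: {DEF}.

DEF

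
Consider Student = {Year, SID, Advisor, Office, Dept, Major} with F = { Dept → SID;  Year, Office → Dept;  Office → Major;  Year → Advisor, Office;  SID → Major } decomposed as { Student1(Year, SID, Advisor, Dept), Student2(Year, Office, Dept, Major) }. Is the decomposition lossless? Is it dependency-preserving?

lossless but not dependency-preserving

Lossless test: (Year, Dept)⁺ = {Year, SID, Advisor, Office, Dept, Major}, which contains all of one fragment — lossless.
Dependency preservation: the restricted closure of {SID} across the fragments never reaches {Major}, so SID → Major cannot be enforced without a join — not preserved.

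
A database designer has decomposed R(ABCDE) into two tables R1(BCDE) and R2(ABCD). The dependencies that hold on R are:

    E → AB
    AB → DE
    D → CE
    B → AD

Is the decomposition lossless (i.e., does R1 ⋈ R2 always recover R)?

Yes

Common attributes: R1 ∩ R2 = {BCD}.
Closure of {BCD}: D → CE applies, adding E; B → AD applies, adding A. So (BCD)⁺ = {ABCDE}.
This closure contains every attribute of R1, so R1 ∩ R2 → R1. The join is lossless.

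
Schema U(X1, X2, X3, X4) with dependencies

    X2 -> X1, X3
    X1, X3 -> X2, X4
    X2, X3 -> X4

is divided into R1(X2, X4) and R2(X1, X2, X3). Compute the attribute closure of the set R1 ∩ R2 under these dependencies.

X1, X2, X3, X4

R1 ∩ R2 = {X2}.
X2 → X1, X3 applies, adding X1, X3
X1, X3 → X2, X4 applies, adding X4
Closure: {X1, X2, X3, X4}.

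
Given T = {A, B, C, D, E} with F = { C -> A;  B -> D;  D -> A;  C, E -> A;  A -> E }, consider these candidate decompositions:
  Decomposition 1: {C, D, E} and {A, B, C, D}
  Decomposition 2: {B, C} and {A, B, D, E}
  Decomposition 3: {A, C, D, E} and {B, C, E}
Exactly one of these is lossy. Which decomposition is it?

Decomposition 1: common = {C, D}, closure = {A, C, D, E} → lossless.
Decomposition 2: common = {B}, closure = {A, B, D, E} → lossless.
Decomposition 3: common = {C, E}, closure = {A, C, E} → lossy.

Decomposition 3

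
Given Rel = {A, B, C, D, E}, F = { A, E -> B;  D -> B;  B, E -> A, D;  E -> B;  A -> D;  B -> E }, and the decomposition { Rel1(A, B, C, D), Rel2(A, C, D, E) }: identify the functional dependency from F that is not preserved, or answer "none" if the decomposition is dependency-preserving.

none

A, E → B: restricted closure across fragments reaches B.
D → B lies within Rel1.
B, E → A, D: restricted closure across fragments reaches A, D.
E → B: restricted closure across fragments reaches B.
A → D lies within Rel1.
B → E: restricted closure across fragments reaches E.
Every dependency is enforceable on the fragments, so the decomposition is dependency-preserving.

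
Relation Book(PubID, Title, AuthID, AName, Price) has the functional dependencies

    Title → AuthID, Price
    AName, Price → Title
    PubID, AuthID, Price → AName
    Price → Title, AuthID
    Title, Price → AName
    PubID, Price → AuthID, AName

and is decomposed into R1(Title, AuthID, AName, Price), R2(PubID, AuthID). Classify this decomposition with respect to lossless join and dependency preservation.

lossy but dependency-preserving

Lossless test: (AuthID)⁺ = {AuthID}, which is a superkey of neither fragment — lossy.
Dependency preservation: PubID, AuthID, Price → AName; PubID, Price → AuthID, AName are not contained in any single fragment, but the restricted closure of each left-hand side across the fragments still reaches the right-hand side; the remaining FDs each lie inside some fragment. All dependencies are preserved.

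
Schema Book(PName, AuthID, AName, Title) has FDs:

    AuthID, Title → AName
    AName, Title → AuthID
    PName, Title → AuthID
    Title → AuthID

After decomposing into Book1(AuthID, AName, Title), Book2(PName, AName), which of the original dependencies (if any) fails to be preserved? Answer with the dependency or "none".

AuthID, Title → AName lies within Book1.
AName, Title → AuthID lies within Book1.
PName, Title → AuthID: restricted closure across fragments reaches AuthID.
Title → AuthID lies within Book1.
Every dependency is enforceable on the fragments, so the decomposition is dependency-preserving.

none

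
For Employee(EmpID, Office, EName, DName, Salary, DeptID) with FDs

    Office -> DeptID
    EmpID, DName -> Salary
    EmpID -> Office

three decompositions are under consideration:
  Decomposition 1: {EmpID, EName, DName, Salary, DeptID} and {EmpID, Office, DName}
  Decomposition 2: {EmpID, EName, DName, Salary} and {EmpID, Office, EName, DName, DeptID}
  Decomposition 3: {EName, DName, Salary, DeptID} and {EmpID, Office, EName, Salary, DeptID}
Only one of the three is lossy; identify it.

Decomposition 3

Decomposition 1: common = {EmpID, DName}, closure = {EmpID, Office, DName, Salary, DeptID} → lossless.
Decomposition 2: common = {EmpID, EName, DName}, closure = {EmpID, Office, EName, DName, Salary, DeptID} → lossless.
Decomposition 3: common = {EName, Salary, DeptID}, closure = {EName, Salary, DeptID} → lossy.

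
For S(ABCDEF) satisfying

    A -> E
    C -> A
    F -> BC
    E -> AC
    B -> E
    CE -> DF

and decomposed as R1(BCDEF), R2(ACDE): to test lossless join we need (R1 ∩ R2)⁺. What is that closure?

ABCDEF

R1 ∩ R2 = {CDE}.
C → A applies, adding A
CE → DF applies, adding F
F → BC applies, adding B
Closure: {ABCDEF}.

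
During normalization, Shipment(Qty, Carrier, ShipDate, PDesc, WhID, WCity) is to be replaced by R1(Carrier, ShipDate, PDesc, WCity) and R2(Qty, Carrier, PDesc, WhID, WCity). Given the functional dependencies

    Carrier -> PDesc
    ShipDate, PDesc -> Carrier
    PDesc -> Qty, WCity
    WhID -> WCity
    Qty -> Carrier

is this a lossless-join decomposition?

Common attributes: R1 ∩ R2 = {Carrier, PDesc, WCity}.
Closure of {Carrier, PDesc, WCity}: PDesc → Qty, WCity applies, adding Qty. So (Carrier, PDesc, WCity)⁺ = {Qty, Carrier, PDesc, WCity}.
The closure contains neither all of R1 = {Carrier, ShipDate, PDesc, WCity} nor all of R2 = {Qty, Carrier, PDesc, WhID, WCity}, so the common attributes are not a superkey of either fragment. The join is lossy.

No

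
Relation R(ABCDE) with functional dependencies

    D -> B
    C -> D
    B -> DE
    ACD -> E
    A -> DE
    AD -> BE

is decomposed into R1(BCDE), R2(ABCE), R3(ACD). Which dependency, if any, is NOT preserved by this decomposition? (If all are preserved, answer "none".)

D → B lies within R1.
C → D lies within R1.
B → DE lies within R1.
ACD → E: restricted closure across fragments reaches E.
A → DE: restricted closure across fragments reaches DE.
AD → BE: restricted closure across fragments reaches BE.
Every dependency is enforceable on the fragments, so the decomposition is dependency-preserving.

none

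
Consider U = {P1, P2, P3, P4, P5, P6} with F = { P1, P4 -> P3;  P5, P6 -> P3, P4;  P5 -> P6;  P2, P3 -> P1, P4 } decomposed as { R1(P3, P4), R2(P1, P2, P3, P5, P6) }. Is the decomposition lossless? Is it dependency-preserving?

lossy and not dependency-preserving

Lossless test: (P3)⁺ = {P3}, which is a superkey of neither fragment — lossy.
Dependency preservation: the restricted closure of {P1, P4} across the fragments never reaches {P3}, so P1, P4 → P3 cannot be enforced without a join — not preserved.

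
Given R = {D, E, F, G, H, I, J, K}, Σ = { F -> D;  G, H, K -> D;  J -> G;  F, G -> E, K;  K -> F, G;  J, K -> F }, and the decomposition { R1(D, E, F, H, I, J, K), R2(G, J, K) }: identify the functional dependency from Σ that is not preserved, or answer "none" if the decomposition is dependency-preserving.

Check F, G → E, K: no single fragment contains all of {E, F, G, K}, and the restricted closure of {F, G} across the fragments never reaches {E, K}.
F → D is preserved.
G, H, K → D is preserved.
J → G is preserved.
K → F, G is preserved.
J, K → F is preserved.

F, G -> E, K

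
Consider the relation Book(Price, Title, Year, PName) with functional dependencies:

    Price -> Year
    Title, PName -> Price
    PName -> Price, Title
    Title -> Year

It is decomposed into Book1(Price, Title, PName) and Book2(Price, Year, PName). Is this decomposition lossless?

Common attributes: Book1 ∩ Book2 = {Price, PName}.
Closure of {Price, PName}: Price → Year applies, adding Year; PName → Price, Title applies, adding Title. So (Price, PName)⁺ = {Price, Title, Year, PName}.
This closure contains every attribute of Book1, so Book1 ∩ Book2 → Book1. The join is lossless.

Yes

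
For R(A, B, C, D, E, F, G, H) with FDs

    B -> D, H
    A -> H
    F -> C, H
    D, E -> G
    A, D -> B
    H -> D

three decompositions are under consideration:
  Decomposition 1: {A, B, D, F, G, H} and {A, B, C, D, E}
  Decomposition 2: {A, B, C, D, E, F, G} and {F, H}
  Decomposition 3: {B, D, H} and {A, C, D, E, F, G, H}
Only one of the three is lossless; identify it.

Decomposition 1: common = {A, B, D}, closure = {A, B, D, H} → lossy.
Decomposition 2: common = {F}, closure = {C, D, F, H} → lossless.
Decomposition 3: common = {D, H}, closure = {D, H} → lossy.

Decomposition 2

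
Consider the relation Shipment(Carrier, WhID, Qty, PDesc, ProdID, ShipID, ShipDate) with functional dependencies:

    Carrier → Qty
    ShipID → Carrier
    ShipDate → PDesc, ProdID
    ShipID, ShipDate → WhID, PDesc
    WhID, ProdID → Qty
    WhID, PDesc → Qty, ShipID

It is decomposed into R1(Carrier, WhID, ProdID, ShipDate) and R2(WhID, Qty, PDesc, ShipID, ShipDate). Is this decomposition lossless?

Common attributes: R1 ∩ R2 = {WhID, ShipDate}.
Closure of {WhID, ShipDate}: ShipDate → PDesc, ProdID applies, adding PDesc, ProdID; WhID, ProdID → Qty applies, adding Qty; WhID, PDesc → Qty, ShipID applies, adding ShipID; ShipID → Carrier applies, adding Carrier. So (WhID, ShipDate)⁺ = {Carrier, WhID, Qty, PDesc, ProdID, ShipID, ShipDate}.
This closure contains every attribute of R1, so R1 ∩ R2 → R1. The join is lossless.

Yes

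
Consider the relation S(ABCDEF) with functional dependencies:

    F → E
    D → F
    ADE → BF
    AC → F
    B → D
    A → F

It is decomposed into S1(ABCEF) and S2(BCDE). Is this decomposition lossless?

Common attributes: S1 ∩ S2 = {BCE}.
Closure of {BCE}: B → D applies, adding D; D → F applies, adding F. So (BCE)⁺ = {BCDEF}.
This closure contains every attribute of S2, so S1 ∩ S2 → S2. The join is lossless.

Yes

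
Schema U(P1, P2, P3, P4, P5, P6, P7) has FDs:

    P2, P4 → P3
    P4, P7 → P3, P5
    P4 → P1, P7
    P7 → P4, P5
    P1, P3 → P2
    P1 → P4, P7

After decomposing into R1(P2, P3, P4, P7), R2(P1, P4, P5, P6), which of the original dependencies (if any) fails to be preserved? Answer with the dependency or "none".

P2, P4 → P3 lies within R1.
P4, P7 → P3, P5: restricted closure across fragments reaches P3, P5.
P4 → P1, P7: restricted closure across fragments reaches P1, P7.
P7 → P4, P5: restricted closure across fragments reaches P4, P5.
P1, P3 → P2: restricted closure across fragments reaches P2.
P1 → P4, P7: restricted closure across fragments reaches P4, P7.
Every dependency is enforceable on the fragments, so the decomposition is dependency-preserving.

none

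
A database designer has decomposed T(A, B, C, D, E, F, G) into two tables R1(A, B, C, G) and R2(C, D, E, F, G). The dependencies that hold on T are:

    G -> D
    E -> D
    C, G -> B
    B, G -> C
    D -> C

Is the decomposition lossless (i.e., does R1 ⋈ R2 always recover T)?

Common attributes: R1 ∩ R2 = {C, G}.
Closure of {C, G}: G → D applies, adding D; C, G → B applies, adding B. So (C, G)⁺ = {B, C, D, G}.
The closure contains neither all of R1 = {A, B, C, G} nor all of R2 = {C, D, E, F, G}, so the common attributes are not a superkey of either fragment. The join is lossy.

No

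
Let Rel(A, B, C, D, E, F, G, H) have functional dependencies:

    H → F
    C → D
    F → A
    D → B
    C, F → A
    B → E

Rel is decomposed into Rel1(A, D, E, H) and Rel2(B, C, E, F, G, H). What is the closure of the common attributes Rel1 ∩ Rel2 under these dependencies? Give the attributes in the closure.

A, E, F, H

Rel1 ∩ Rel2 = {E, H}.
H → F applies, adding F
F → A applies, adding A
Closure: {A, E, F, H}.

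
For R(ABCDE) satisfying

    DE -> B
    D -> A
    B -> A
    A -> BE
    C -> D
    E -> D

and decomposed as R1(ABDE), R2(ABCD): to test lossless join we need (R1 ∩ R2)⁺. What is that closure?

ABDE

R1 ∩ R2 = {ABD}.
A → BE applies, adding E
Closure: {ABDE}.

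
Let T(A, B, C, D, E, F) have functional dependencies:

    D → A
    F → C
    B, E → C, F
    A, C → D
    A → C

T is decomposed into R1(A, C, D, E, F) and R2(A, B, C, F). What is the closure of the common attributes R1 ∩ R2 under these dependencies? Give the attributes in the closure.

R1 ∩ R2 = {A, C, F}.
A, C → D applies, adding D
Closure: {A, C, D, F}.

A, C, D, F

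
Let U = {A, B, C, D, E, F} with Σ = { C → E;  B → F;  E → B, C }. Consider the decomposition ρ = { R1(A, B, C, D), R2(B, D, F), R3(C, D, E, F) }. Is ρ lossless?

Chase test. Columns are A, B, C, D, E, F; row i has aⱼ where attribute j ∈ Ri, else bᵢⱼ.
Initial tableau (one row per fragment):
  row 1: a1 a2 a3 a4 b15 b16
  row 2: b21 a2 b23 a4 b25 a6
  row 3: b31 b32 a3 a4 a5 a6
Rows 1 and 3 agree on C; apply C→E and equate their E entries.
Rows 1 and 2 agree on B; apply B→F and equate their F entries.
Rows 1 and 3 agree on E; apply E→B, C and equate their B, C entries.
Row 1 is now all distinguished symbols — the join is lossless.

Yes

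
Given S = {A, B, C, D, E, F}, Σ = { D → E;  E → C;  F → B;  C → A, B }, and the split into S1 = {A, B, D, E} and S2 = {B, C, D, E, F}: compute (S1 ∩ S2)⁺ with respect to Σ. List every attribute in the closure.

S1 ∩ S2 = {B, D, E}.
E → C applies, adding C
C → A, B applies, adding A
Closure: {A, B, C, D, E}.

A, B, C, D, E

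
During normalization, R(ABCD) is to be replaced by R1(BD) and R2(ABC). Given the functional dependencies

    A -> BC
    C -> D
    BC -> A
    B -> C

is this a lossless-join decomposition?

Yes

Common attributes: R1 ∩ R2 = {B}.
Closure of {B}: B → C applies, adding C; C → D applies, adding D; BC → A applies, adding A. So (B)⁺ = {ABCD}.
This closure contains every attribute of R1, so R1 ∩ R2 → R1. The join is lossless.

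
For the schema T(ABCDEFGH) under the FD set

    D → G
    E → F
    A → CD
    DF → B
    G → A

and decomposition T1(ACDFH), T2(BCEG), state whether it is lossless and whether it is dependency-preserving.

Lossless test: (C)⁺ = {C}, which is a superkey of neither fragment — lossy.
Dependency preservation: the restricted closure of {D} across the fragments never reaches {G}, so D → G cannot be enforced without a join — not preserved.

lossy and not dependency-preserving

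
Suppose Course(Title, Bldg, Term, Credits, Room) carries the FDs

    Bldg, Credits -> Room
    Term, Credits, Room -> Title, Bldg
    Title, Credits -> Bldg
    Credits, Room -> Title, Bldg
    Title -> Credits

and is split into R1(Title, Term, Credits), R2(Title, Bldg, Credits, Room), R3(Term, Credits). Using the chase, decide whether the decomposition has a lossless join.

Yes

Chase test. Columns are Title, Bldg, Term, Credits, Room; row i has aⱼ where attribute j ∈ Ri, else bᵢⱼ.
Initial tableau (one row per fragment):
  row 1: a1 b12 a3 a4 b15
  row 2: a1 a2 b23 a4 a5
  row 3: b31 b32 a3 a4 b35
Rows 1 and 2 agree on Title, Credits; apply Title, Credits→Bldg and equate their Bldg entries.
Rows 1 and 2 agree on Bldg, Credits; apply Bldg, Credits→Room and equate their Room entries.
Row 1 is now all distinguished symbols — the join is lossless.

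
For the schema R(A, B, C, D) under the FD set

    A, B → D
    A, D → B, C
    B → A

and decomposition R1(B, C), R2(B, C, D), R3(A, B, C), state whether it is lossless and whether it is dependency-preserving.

Lossless test (chase): Rows 1 and 2 agree on B; apply B→A and equate their A entries. Rows 1 and 3 agree on B; apply B→A and equate their A entries. Rows 1 and 2 agree on A, B; apply A, B→D and equate their D entries. Rows 1 and 3 agree on A, B; apply A, B→D and equate their D entries. Row 1 is now all distinguished symbols — the join is lossless.
Dependency preservation: the restricted closure of {A, D} across the fragments never reaches {B, C}, so A, D → B, C cannot be enforced without a join — not preserved.

lossless but not dependency-preserving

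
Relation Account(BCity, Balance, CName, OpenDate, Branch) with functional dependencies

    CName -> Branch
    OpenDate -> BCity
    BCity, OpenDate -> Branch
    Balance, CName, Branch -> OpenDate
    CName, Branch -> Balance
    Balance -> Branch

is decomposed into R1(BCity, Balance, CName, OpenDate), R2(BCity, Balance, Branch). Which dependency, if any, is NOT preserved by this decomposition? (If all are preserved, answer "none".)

Check BCity, OpenDate → Branch: no single fragment contains all of {BCity, OpenDate, Branch}, and the restricted closure of {BCity, OpenDate} across the fragments never reaches {Branch}.
CName → Branch is preserved.
OpenDate → BCity is preserved.
Balance, CName, Branch → OpenDate is preserved.
CName, Branch → Balance is preserved.
Balance → Branch is preserved.

BCity, OpenDate -> Branch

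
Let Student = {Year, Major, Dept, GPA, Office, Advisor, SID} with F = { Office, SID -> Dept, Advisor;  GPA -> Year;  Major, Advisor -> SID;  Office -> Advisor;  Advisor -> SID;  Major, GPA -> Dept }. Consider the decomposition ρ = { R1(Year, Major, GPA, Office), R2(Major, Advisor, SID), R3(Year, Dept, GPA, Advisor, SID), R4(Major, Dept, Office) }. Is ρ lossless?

No

Chase test. Columns are Year, Major, Dept, GPA, Office, Advisor, SID; row i has aⱼ where attribute j ∈ Ri, else bᵢⱼ.
Initial tableau (one row per fragment):
  row 1: a1 a2 b13 a4 a5 b16 b17
  row 2: b21 a2 b23 b24 b25 a6 a7
  row 3: a1 b32 a3 a4 b35 a6 a7
  row 4: b41 a2 a3 b44 a5 b46 b47
Rows 1 and 4 agree on Office; apply Office→Advisor and equate their Advisor entries.
Rows 1 and 4 agree on Advisor; apply Advisor→SID and equate their SID entries.
Rows 1 and 4 agree on Office, SID; apply Office, SID→Dept, Advisor and equate their Dept, Advisor entries.
No row becomes fully distinguished — the join is lossy.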